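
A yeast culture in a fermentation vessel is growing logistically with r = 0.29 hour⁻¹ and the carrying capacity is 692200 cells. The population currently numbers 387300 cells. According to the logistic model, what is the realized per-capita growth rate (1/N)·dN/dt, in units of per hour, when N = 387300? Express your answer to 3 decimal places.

(1/N)·dN/dt = r(1 − N/K) = 0.29 × (1 − 387300/692200).
= 0.29 × 0.44048 = 0.12774.

0.128 per hour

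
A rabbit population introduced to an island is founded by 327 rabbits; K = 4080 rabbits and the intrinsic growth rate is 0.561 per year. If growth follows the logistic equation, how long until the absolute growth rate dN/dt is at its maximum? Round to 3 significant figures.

Logistic growth is fastest at N = K/2 = 2040.
A = (K − N₀)/N₀ = 11.477. Set K/(1 + A·e^(−rt)) = K/2 → A·e^(−rt) = 1.
e^(−0.561t) = 1/11.477 = 0.0871303, so t = ln(11.477)/0.561 = 2.4404/0.561 = 4.35.

4.35 years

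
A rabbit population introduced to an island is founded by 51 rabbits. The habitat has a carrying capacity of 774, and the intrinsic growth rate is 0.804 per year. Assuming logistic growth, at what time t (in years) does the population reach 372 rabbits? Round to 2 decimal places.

3.20 years

A = (K − N₀)/N₀ = (774 − 51)/51 = 14.176.
Solve 774/(1 + 14.176·e^(−0.804t)) = 372: 1 + 14.176·e^(−0.804t) = 2.0806, so e^(−0.804t) = 0.0762281.
−0.804·t = ln(0.0762281) = -2.574, so t = 2.574/0.804 = 3.2015.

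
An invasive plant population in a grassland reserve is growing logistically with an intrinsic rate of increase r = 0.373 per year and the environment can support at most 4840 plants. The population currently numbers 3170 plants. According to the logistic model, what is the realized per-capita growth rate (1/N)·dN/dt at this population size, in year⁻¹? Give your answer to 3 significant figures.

(1/N)·dN/dt = r(1 − N/K) = 0.373 × (1 − 3170/4840).
= 0.373 × 0.34504 = 0.1287.

0.129 per year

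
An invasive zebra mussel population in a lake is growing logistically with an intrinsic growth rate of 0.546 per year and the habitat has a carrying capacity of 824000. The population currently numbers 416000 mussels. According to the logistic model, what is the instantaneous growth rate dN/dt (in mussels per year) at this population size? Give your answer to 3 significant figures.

dN/dt = rN(1 − N/K) = 0.546 × 416000 × (1 − 416000/824000).
1 − 416000/824000 = 0.49515; dN/dt = 0.546 × 416000 × 0.49515 = 1.12465×10^5.

112000 mussels per year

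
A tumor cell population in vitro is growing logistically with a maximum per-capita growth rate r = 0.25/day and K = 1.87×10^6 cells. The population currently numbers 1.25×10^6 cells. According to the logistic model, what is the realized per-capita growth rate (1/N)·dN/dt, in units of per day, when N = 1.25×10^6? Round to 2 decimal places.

(1/N)·dN/dt = r(1 − N/K) = 0.25 × (1 − 1.25×10^6/1.87×10^6).
= 0.25 × 0.33155 = 0.082888.

0.08 per day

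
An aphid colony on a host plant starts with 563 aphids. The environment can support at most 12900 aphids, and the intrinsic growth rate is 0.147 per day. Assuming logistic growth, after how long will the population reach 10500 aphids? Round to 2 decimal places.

31.04 days

A = (K − N₀)/N₀ = (12900 − 563)/563 = 21.913.
Solve 12900/(1 + 21.913·e^(−0.147t)) = 10500: 1 + 21.913·e^(−0.147t) = 1.2286, so e^(−0.147t) = 0.0104309.
−0.147·t = ln(0.0104309) = -4.563, so t = 4.563/0.147 = 31.041.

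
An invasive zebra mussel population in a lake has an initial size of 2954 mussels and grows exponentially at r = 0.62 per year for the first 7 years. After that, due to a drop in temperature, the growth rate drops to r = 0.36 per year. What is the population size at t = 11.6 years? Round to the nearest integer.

Phase 1: N(7) = 2954·e^(0.62×7) = 2954·e^4.34 = 226594.
Phase 2 runs for 11.6 − 7 = 4.6 years at r = 0.36.
N(11.6) = 226594·e^(0.36×4.6) = 226594·e^1.656 = 1.186971×10^6.

1186971 mussels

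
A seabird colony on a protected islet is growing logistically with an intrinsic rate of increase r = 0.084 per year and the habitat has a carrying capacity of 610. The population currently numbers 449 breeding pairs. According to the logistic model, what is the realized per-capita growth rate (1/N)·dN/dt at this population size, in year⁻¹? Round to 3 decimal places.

0.022 per year

(1/N)·dN/dt = r(1 − N/K) = 0.084 × (1 − 449/610).
= 0.084 × 0.26393 = 0.02217.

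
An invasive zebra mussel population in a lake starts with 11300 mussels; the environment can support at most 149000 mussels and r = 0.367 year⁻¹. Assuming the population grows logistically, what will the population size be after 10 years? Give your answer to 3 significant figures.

A = (K − N₀)/N₀ = (149000 − 11300)/11300 = 12.186.
N(t) = K/(1 + A·e^(−rt)) = 149000/(1 + 12.186×e^(−0.367×10)).
e^(−3.67) = 0.025476; denominator = 1 + 12.186×0.025476 = 1.3105.
N = 149000/1.3105 = 113701.

114000 mussels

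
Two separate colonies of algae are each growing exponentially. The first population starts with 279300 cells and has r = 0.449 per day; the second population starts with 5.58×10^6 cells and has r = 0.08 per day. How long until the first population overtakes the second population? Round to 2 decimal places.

Set 279300·e^(0.449t) = 5.58×10^6·e^(0.08t).
e^((0.449 − 0.08)t) = 5.58×10^6/279300 → e^(0.369·t) = 19.979.
0.369·t = ln(19.979) = 2.9947, so t = 2.9947/0.369 = 8.1156.

8.12 days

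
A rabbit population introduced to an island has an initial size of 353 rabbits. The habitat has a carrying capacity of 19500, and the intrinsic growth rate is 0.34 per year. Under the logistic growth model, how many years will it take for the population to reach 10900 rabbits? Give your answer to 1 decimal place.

12.4 years

A = (K − N₀)/N₀ = (19500 − 353)/353 = 54.241.
Solve 19500/(1 + 54.241·e^(−0.34t)) = 10900: 1 + 54.241·e^(−0.34t) = 1.789, so e^(−0.34t) = 0.0145461.
−0.34·t = ln(0.0145461) = -4.2304, so t = 4.2304/0.34 = 12.442.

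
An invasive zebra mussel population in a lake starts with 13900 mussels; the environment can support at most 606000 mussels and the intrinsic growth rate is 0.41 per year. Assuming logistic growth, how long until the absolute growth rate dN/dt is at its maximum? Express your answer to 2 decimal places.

Logistic growth is fastest at N = K/2 = 303000.
A = (K − N₀)/N₀ = 42.597. Set K/(1 + A·e^(−rt)) = K/2 → A·e^(−rt) = 1.
e^(−0.41t) = 1/42.597 = 0.0234758, so t = ln(42.597)/0.41 = 3.7518/0.41 = 9.1507.

9.15 years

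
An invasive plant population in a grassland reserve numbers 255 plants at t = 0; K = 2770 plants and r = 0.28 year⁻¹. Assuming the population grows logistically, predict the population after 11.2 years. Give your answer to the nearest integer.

1939 plants

A = (K − N₀)/N₀ = (2770 − 255)/255 = 9.8627.
N(t) = K/(1 + A·e^(−rt)) = 2770/(1 + 9.8627×e^(−0.28×11.2)).
e^(−3.136) = 0.043456; denominator = 1 + 9.8627×0.043456 = 1.4286.
N = 2770/1.4286 = 1938.96.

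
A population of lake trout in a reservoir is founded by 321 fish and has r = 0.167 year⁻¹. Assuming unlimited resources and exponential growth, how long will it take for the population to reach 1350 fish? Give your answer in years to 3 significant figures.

8.60 years

Set N₀·e^(rt) = 1350: e^(0.167·t) = 1350/321 = 4.2056.
0.167·t = ln(4.2056) = 1.4364, so t = 1.4364/0.167 = 8.6013.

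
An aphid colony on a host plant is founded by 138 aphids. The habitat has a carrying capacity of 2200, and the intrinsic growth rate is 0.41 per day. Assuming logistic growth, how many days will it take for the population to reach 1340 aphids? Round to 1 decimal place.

A = (K − N₀)/N₀ = (2200 − 138)/138 = 14.942.
Solve 2200/(1 + 14.942·e^(−0.41t)) = 1340: 1 + 14.942·e^(−0.41t) = 1.6418, so e^(−0.41t) = 0.0429521.
−0.41·t = ln(0.0429521) = -3.1477, so t = 3.1477/0.41 = 7.6772.

7.7 days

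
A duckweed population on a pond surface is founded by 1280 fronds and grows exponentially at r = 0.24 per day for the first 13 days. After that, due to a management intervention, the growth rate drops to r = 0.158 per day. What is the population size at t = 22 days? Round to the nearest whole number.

120164 fronds

Phase 1: N(13) = 1280·e^(0.24×13) = 1280·e^3.12 = 28987.4.
Phase 2 runs for 22 − 13 = 9 days at r = 0.158.
N(22) = 28987.4·e^(0.158×9) = 28987.4·e^1.422 = 120164.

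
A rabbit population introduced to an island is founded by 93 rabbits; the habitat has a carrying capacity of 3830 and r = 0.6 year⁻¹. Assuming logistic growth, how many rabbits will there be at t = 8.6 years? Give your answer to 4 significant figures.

3112 rabbits

A = (K − N₀)/N₀ = (3830 − 93)/93 = 40.183.
N(t) = K/(1 + A·e^(−rt)) = 3830/(1 + 40.183×e^(−0.6×8.6)).
e^(−5.16) = 0.0057417; denominator = 1 + 40.183×0.0057417 = 1.2307.
N = 3830/1.2307 = 3112.01.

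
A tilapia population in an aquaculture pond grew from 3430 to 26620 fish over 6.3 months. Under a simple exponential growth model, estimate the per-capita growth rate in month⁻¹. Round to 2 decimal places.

0.33 per month

From N(t) = N₀·e^(rt): e^(r·6.3) = 26620/3430 = 7.7609.
r·6.3 = ln(7.7609) = 2.0491, so r = 2.0491/6.3 = 0.32525.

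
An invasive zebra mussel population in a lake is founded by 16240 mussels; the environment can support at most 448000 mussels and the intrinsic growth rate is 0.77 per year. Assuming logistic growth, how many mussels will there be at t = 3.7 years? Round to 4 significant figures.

176400 mussels

A = (K − N₀)/N₀ = (448000 − 16240)/16240 = 26.586.
N(t) = K/(1 + A·e^(−rt)) = 448000/(1 + 26.586×e^(−0.77×3.7)).
e^(−2.849) = 0.057902; denominator = 1 + 26.586×0.057902 = 2.5394.
N = 448000/2.5394 = 176420.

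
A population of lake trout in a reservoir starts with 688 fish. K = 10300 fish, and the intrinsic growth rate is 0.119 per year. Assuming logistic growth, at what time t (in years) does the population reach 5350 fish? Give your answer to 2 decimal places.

A = (K − N₀)/N₀ = (10300 − 688)/688 = 13.971.
Solve 10300/(1 + 13.971·e^(−0.119t)) = 5350: 1 + 13.971·e^(−0.119t) = 1.9252, so e^(−0.119t) = 0.0662256.
−0.119·t = ln(0.0662256) = -2.7147, so t = 2.7147/0.119 = 22.813.

22.81 years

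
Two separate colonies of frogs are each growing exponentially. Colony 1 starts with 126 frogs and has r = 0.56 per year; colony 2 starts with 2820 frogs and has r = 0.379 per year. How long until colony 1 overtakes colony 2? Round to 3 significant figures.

17.2 years

Set 126·e^(0.56t) = 2820·e^(0.379t).
e^((0.56 − 0.379)t) = 2820/126 → e^(0.181·t) = 22.381.
0.181·t = ln(22.381) = 3.1082, so t = 3.1082/0.181 = 17.172.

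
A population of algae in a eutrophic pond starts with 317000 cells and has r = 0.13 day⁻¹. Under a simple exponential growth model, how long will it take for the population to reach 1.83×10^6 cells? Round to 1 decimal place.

Set N₀·e^(rt) = 1.83×10^6: e^(0.13·t) = 1.83×10^6/317000 = 5.7729.
0.13·t = ln(5.7729) = 1.7532, so t = 1.7532/0.13 = 13.486.

13.5 days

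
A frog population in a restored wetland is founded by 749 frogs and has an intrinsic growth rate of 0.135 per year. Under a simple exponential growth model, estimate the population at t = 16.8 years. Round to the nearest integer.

N(t) = N₀·e^(rt) = 749 × e^(0.135×16.8) = 749 × e^2.268.
e^2.268 ≈ 9.6601, so N ≈ 749 × 9.6601 = 7235.39.

7235 frogs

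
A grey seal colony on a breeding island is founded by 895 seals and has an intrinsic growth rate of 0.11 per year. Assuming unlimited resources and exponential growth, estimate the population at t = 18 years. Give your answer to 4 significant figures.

6482 seals

N(t) = N₀·e^(rt) = 895 × e^(0.11×18) = 895 × e^1.98.
e^1.98 ≈ 7.2427, so N ≈ 895 × 7.2427 = 6482.25.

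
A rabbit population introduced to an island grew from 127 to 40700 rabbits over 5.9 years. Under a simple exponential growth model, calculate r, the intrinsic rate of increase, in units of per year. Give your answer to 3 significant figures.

0.978 per year

From N(t) = N₀·e^(rt): e^(r·5.9) = 40700/127 = 320.47.
r·5.9 = ln(320.47) = 5.7698, so r = 5.7698/5.9 = 0.97793.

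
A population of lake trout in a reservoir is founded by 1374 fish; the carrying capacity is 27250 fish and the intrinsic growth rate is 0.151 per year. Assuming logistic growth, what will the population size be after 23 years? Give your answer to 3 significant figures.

A = (K − N₀)/N₀ = (27250 − 1374)/1374 = 18.833.
N(t) = K/(1 + A·e^(−rt)) = 27250/(1 + 18.833×e^(−0.151×23)).
e^(−3.473) = 0.031024; denominator = 1 + 18.833×0.031024 = 1.5843.
N = 27250/1.5843 = 17200.5.

17200 fish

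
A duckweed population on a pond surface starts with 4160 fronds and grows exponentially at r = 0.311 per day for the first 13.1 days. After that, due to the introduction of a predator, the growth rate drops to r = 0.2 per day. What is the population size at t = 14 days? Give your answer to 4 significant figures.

292800 fronds

Phase 1: N(13.1) = 4160·e^(0.311×13.1) = 4160·e^4.074 = 244598.
Phase 2 runs for 14 − 13.1 = 0.9 days at r = 0.2.
N(14) = 244598·e^(0.2×0.9) = 244598·e^0.18 = 292837.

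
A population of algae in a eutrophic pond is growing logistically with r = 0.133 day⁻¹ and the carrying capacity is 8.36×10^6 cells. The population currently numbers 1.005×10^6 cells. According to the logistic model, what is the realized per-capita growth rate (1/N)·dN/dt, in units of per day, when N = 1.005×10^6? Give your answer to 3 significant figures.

0.117 per day

(1/N)·dN/dt = r(1 − N/K) = 0.133 × (1 − 1.005×10^6/8.36×10^6).
= 0.133 × 0.87978 = 0.11701.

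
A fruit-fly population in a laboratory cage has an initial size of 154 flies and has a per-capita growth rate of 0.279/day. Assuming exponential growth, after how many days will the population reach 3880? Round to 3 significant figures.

Set N₀·e^(rt) = 3880: e^(0.279·t) = 3880/154 = 25.195.
0.279·t = ln(25.195) = 3.2266, so t = 3.2266/0.279 = 11.565.

11.6 days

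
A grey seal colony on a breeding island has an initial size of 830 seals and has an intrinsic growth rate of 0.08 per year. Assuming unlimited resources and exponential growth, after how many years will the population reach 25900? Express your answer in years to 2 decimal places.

43.01 years

Set N₀·e^(rt) = 25900: e^(0.08·t) = 25900/830 = 31.205.
0.08·t = ln(31.205) = 3.4406, so t = 3.4406/0.08 = 43.007.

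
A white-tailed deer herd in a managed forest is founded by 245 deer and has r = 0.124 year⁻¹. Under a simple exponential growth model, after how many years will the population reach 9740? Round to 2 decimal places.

29.70 years

Set N₀·e^(rt) = 9740: e^(0.124·t) = 9740/245 = 39.755.
0.124·t = ln(39.755) = 3.6827, so t = 3.6827/0.124 = 29.7.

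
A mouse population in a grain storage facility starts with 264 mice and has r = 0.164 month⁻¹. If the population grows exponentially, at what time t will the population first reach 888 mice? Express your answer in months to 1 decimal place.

Set N₀·e^(rt) = 888: e^(0.164·t) = 888/264 = 3.3636.
0.164·t = ln(3.3636) = 1.213, so t = 1.213/0.164 = 7.3965.

7.4 months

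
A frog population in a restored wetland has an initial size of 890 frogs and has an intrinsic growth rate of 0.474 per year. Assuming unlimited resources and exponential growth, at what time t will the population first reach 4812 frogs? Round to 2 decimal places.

Set N₀·e^(rt) = 4812: e^(0.474·t) = 4812/890 = 5.4067.
0.474·t = ln(5.4067) = 1.6876, so t = 1.6876/0.474 = 3.5604.

3.56 years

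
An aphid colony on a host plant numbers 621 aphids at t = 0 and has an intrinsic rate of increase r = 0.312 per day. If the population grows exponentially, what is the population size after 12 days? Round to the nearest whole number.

N(t) = N₀·e^(rt) = 621 × e^(0.312×12) = 621 × e^3.744.
e^3.744 ≈ 42.267, so N ≈ 621 × 42.267 = 26247.6.

26248 aphids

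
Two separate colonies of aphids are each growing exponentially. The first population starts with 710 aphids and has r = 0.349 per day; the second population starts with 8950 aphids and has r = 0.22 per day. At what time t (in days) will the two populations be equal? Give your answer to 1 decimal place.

Set 710·e^(0.349t) = 8950·e^(0.22t).
e^((0.349 − 0.22)t) = 8950/710 → e^(0.129·t) = 12.606.
0.129·t = ln(12.606) = 2.5341, so t = 2.5341/0.129 = 19.645.

19.6 days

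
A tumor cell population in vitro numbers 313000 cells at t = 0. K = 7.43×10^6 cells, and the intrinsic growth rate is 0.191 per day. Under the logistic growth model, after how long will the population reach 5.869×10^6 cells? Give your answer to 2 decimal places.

23.29 days

A = (K − N₀)/N₀ = (7.43×10^6 − 313000)/313000 = 22.738.
Solve 7.43×10^6/(1 + 22.738·e^(−0.191t)) = 5.869×10^6: 1 + 22.738·e^(−0.191t) = 1.266, so e^(−0.191t) = 0.0116973.
−0.191·t = ln(0.0116973) = -4.4484, so t = 4.4484/0.191 = 23.29.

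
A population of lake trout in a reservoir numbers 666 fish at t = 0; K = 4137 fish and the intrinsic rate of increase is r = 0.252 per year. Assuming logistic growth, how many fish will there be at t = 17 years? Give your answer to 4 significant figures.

3860 fish

A = (K − N₀)/N₀ = (4137 − 666)/666 = 5.2117.
N(t) = K/(1 + A·e^(−rt)) = 4137/(1 + 5.2117×e^(−0.252×17)).
e^(−4.284) = 0.013787; denominator = 1 + 5.2117×0.013787 = 1.0719.
N = 4137/1.0719 = 3859.66.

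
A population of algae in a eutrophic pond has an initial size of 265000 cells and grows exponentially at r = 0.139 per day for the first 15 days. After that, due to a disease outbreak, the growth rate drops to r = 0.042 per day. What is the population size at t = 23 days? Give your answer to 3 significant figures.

Phase 1: N(15) = 265000·e^(0.139×15) = 265000·e^2.085 = 2.131817×10^6.
Phase 2 runs for 23 − 15 = 8 days at r = 0.042.
N(23) = 2.131817×10^6·e^(0.042×8) = 2.131817×10^6·e^0.336 = 2.983134×10^6.

2980000 cells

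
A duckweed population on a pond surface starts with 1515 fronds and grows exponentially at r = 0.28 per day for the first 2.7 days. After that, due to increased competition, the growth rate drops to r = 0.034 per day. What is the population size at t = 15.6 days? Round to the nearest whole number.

Phase 1: N(2.7) = 1515·e^(0.28×2.7) = 1515·e^0.756 = 3226.56.
Phase 2 runs for 15.6 − 2.7 = 12.9 days at r = 0.034.
N(15.6) = 3226.56·e^(0.034×12.9) = 3226.56·e^0.4386 = 5002.89.

5003 fronds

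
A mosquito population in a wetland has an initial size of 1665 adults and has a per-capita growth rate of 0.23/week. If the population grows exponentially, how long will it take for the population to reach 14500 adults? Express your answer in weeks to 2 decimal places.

Set N₀·e^(rt) = 14500: e^(0.23·t) = 14500/1665 = 8.7087.
0.23·t = ln(8.7087) = 2.1643, so t = 2.1643/0.23 = 9.4101.

9.41 weeks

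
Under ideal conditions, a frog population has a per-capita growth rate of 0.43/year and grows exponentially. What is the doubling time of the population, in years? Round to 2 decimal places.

1.61 years

Doubling time t_d = ln(2)/r = 0.6931/0.43 = 1.612.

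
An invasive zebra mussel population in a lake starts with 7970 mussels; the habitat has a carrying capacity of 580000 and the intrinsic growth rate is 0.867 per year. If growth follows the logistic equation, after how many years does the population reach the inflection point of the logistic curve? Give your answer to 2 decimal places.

4.93 years

Logistic growth is fastest at N = K/2 = 290000.
A = (K − N₀)/N₀ = 71.773. Set K/(1 + A·e^(−rt)) = K/2 → A·e^(−rt) = 1.
e^(−0.867t) = 1/71.773 = 0.0139328, so t = ln(71.773)/0.867 = 4.2735/0.867 = 4.9291.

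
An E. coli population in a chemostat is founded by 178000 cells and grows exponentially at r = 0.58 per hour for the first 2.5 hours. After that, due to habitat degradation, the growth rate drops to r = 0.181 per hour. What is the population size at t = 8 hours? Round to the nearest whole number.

Phase 1: N(2.5) = 178000·e^(0.58×2.5) = 178000·e^1.45 = 758834.
Phase 2 runs for 8 − 2.5 = 5.5 hours at r = 0.181.
N(8) = 758834·e^(0.181×5.5) = 758834·e^0.9955 = 2.053464×10^6.

2053464 cells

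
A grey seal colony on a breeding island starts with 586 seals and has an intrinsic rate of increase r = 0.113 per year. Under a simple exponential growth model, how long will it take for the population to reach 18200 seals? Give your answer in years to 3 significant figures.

Set N₀·e^(rt) = 18200: e^(0.113·t) = 18200/586 = 31.058.
0.113·t = ln(31.058) = 3.4359, so t = 3.4359/0.113 = 30.406.

30.4 years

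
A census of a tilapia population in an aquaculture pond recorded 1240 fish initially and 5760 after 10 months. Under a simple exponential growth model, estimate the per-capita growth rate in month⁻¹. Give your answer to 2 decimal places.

0.15 per month

From N(t) = N₀·e^(rt): e^(r·10) = 5760/1240 = 4.6452.
r·10 = ln(4.6452) = 1.5358, so r = 1.5358/10 = 0.15358.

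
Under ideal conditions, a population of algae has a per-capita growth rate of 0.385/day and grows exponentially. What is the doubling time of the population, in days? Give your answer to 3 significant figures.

1.80 days

Doubling time t_d = ln(2)/r = 0.6931/0.385 = 1.8004.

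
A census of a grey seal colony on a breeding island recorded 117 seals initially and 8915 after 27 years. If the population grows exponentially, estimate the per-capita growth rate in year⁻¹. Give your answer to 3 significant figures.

From N(t) = N₀·e^(rt): e^(r·27) = 8915/117 = 76.197.
r·27 = ln(76.197) = 4.3333, so r = 4.3333/27 = 0.16049.

0.160 per year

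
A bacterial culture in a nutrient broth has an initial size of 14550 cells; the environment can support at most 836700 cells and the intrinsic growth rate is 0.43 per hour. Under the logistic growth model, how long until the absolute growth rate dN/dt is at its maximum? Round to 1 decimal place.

Logistic growth is fastest at N = K/2 = 418350.
A = (K − N₀)/N₀ = 56.505. Set K/(1 + A·e^(−rt)) = K/2 → A·e^(−rt) = 1.
e^(−0.43t) = 1/56.505 = 0.0176975, so t = ln(56.505)/0.43 = 4.0343/0.43 = 9.3822.

9.4 hours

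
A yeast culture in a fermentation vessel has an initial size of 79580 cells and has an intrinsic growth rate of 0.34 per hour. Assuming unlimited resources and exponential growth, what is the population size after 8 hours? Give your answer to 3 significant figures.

1210000 cells

N(t) = N₀·e^(rt) = 79580 × e^(0.34×8) = 79580 × e^2.72.
e^2.72 ≈ 15.18, so N ≈ 79580 × 15.18 = 1.20805×10^6.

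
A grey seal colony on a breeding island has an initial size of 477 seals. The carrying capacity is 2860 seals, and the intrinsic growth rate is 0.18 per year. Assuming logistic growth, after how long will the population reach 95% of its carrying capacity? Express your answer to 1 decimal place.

A = (K − N₀)/N₀ = (2860 − 477)/477 = 4.9958.
Solve 2860/(1 + 4.9958·e^(−0.18t)) = 2717: 1 + 4.9958·e^(−0.18t) = 1.0526, so e^(−0.18t) = 0.0105352.
−0.18·t = ln(0.0105352) = -4.553, so t = 4.553/0.18 = 25.295.

25.3 years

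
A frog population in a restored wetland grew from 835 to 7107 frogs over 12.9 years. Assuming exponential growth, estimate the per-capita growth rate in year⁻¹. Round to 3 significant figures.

From N(t) = N₀·e^(rt): e^(r·12.9) = 7107/835 = 8.5114.
r·12.9 = ln(8.5114) = 2.1414, so r = 2.1414/12.9 = 0.166.

0.166 per year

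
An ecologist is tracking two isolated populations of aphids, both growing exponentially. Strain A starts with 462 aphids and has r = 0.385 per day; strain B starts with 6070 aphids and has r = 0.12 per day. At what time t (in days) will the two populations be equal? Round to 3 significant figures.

Set 462·e^(0.385t) = 6070·e^(0.12t).
e^((0.385 − 0.12)t) = 6070/462 → e^(0.265·t) = 13.139.
0.265·t = ln(13.139) = 2.5755, so t = 2.5755/0.265 = 9.7191.

9.72 days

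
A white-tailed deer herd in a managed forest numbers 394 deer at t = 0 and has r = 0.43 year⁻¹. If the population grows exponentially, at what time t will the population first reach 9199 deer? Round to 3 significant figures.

Set N₀·e^(rt) = 9199: e^(0.43·t) = 9199/394 = 23.348.
0.43·t = ln(23.348) = 3.1505, so t = 3.1505/0.43 = 7.3267.

7.33 years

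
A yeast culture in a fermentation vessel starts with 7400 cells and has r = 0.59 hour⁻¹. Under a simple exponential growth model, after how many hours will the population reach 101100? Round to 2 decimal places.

Set N₀·e^(rt) = 101100: e^(0.59·t) = 101100/7400 = 13.662.
0.59·t = ln(13.662) = 2.6146, so t = 2.6146/0.59 = 4.4316.

4.43 hours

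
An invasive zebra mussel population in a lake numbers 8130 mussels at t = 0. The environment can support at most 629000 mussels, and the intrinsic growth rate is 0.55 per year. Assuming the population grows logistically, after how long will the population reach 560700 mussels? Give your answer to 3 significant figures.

A = (K − N₀)/N₀ = (629000 − 8130)/8130 = 76.368.
Solve 629000/(1 + 76.368·e^(−0.55t)) = 560700: 1 + 76.368·e^(−0.55t) = 1.1218, so e^(−0.55t) = 0.00159507.
−0.55·t = ln(0.00159507) = -6.4408, so t = 6.4408/0.55 = 11.711.

11.7 years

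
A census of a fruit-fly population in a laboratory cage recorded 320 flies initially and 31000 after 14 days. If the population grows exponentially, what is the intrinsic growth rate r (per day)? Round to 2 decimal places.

0.33 per day

From N(t) = N₀·e^(rt): e^(r·14) = 31000/320 = 96.875.
r·14 = ln(96.875) = 4.5734, so r = 4.5734/14 = 0.32667.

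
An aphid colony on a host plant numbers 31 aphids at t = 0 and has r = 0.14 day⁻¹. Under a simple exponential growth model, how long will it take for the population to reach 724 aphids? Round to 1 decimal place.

Set N₀·e^(rt) = 724: e^(0.14·t) = 724/31 = 23.355.
0.14·t = ln(23.355) = 3.1508, so t = 3.1508/0.14 = 22.506.

22.5 days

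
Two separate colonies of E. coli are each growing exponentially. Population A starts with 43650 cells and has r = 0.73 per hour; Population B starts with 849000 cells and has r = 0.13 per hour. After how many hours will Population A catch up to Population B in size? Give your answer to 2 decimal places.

Set 43650·e^(0.73t) = 849000·e^(0.13t).
e^((0.73 − 0.13)t) = 849000/43650 → e^(0.6·t) = 19.45.
0.6·t = ln(19.45) = 2.9679, so t = 2.9679/0.6 = 4.9464.

4.95 hours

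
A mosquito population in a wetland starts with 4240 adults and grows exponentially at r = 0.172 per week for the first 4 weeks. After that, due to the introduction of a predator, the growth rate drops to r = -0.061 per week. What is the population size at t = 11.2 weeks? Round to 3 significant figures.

5440 adults

Phase 1: N(4) = 4240·e^(0.172×4) = 4240·e^0.688 = 8436.46.
Phase 2 runs for 11.2 − 4 = 7.2 weeks at r = -0.061.
N(11.2) = 8436.46·e^(-0.061×7.2) = 8436.46·e^-0.4392 = 5437.74.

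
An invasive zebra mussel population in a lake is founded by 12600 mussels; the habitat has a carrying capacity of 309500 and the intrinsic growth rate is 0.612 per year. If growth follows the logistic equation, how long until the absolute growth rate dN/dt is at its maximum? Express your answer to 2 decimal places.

5.16 years

Logistic growth is fastest at N = K/2 = 154750.
A = (K − N₀)/N₀ = 23.563. Set K/(1 + A·e^(−rt)) = K/2 → A·e^(−rt) = 1.
e^(−0.612t) = 1/23.563 = 0.0424385, so t = ln(23.563)/0.612 = 3.1597/0.612 = 5.1629.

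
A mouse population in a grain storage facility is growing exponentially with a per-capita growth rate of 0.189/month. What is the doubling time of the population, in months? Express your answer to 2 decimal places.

Doubling time t_d = ln(2)/r = 0.6931/0.189 = 3.6674.

3.67 months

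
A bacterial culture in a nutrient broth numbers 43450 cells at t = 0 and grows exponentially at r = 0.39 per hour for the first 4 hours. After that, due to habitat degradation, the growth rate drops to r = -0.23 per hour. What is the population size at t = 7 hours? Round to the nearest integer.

Phase 1: N(4) = 43450·e^(0.39×4) = 43450·e^1.56 = 206771.
Phase 2 runs for 7 − 4 = 3 hours at r = -0.23.
N(7) = 206771·e^(-0.23×3) = 206771·e^-0.69 = 103711.

103711 cells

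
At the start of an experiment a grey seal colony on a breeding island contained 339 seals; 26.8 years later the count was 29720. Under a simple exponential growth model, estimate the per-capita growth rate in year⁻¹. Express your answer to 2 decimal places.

From N(t) = N₀·e^(rt): e^(r·26.8) = 29720/339 = 87.67.
r·26.8 = ln(87.67) = 4.4736, so r = 4.4736/26.8 = 0.16692.

0.17 per year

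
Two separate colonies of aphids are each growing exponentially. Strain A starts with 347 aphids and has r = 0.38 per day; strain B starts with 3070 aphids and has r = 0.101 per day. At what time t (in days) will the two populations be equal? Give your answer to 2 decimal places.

Set 347·e^(0.38t) = 3070·e^(0.101t).
e^((0.38 − 0.101)t) = 3070/347 → e^(0.279·t) = 8.8473.
0.279·t = ln(8.8473) = 2.1801, so t = 2.1801/0.279 = 7.814.

7.81 days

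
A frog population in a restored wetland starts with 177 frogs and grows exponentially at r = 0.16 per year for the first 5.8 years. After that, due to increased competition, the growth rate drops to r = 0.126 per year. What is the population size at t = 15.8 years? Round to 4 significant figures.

1578 frogs

Phase 1: N(5.8) = 177·e^(0.16×5.8) = 177·e^0.928 = 447.712.
Phase 2 runs for 15.8 − 5.8 = 10 years at r = 0.126.
N(15.8) = 447.712·e^(0.126×10) = 447.712·e^1.26 = 1578.37.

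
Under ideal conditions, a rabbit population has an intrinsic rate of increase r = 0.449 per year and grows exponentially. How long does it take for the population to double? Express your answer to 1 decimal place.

Doubling time t_d = ln(2)/r = 0.6931/0.449 = 1.5438.

1.5 years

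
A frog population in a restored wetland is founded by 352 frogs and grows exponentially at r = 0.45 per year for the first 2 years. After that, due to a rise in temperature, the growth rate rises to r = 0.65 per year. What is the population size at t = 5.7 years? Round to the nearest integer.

Phase 1: N(2) = 352·e^(0.45×2) = 352·e^0.9 = 865.78.
Phase 2 runs for 5.7 − 2 = 3.7 years at r = 0.65.
N(5.7) = 865.78·e^(0.65×3.7) = 865.78·e^2.405 = 9591.49.

9591 frogs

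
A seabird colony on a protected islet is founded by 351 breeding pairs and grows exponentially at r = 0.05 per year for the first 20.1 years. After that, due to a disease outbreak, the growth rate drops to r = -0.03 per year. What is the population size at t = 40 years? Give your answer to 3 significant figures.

Phase 1: N(20.1) = 351·e^(0.05×20.1) = 351·e^1.005 = 958.899.
Phase 2 runs for 40 − 20.1 = 19.9 years at r = -0.03.
N(40) = 958.899·e^(-0.03×19.9) = 958.899·e^-0.597 = 527.836.

528 breeding pairs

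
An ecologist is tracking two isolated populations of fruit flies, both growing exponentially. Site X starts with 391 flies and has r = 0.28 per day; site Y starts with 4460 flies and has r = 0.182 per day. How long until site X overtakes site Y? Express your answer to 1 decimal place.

Set 391·e^(0.28t) = 4460·e^(0.182t).
e^((0.28 − 0.182)t) = 4460/391 → e^(0.098·t) = 11.407.
0.098·t = ln(11.407) = 2.4342, so t = 2.4342/0.098 = 24.839.

24.8 days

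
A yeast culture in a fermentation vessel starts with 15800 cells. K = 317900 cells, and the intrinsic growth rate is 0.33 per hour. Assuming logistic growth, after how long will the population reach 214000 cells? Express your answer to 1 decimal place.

A = (K − N₀)/N₀ = (317900 − 15800)/15800 = 19.12.
Solve 317900/(1 + 19.12·e^(−0.33t)) = 214000: 1 + 19.12·e^(−0.33t) = 1.4855, so e^(−0.33t) = 0.0253927.
−0.33·t = ln(0.0253927) = -3.6733, so t = 3.6733/0.33 = 11.131.

11.1 hours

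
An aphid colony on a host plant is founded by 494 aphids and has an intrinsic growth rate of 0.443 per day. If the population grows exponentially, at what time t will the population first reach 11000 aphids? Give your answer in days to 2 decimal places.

7.00 days

Set N₀·e^(rt) = 11000: e^(0.443·t) = 11000/494 = 22.267.
0.443·t = ln(22.267) = 3.1031, so t = 3.1031/0.443 = 7.0048.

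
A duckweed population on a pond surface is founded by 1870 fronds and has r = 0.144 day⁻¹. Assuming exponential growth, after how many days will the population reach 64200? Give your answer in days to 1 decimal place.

24.6 days

Set N₀·e^(rt) = 64200: e^(0.144·t) = 64200/1870 = 34.332.
0.144·t = ln(34.332) = 3.5361, so t = 3.5361/0.144 = 24.556.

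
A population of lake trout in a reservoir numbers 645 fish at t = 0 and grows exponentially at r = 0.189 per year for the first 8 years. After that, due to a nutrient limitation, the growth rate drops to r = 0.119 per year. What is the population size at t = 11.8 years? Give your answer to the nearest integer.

4598 fish

Phase 1: N(8) = 645·e^(0.189×8) = 645·e^1.512 = 2925.59.
Phase 2 runs for 11.8 − 8 = 3.8 years at r = 0.119.
N(11.8) = 2925.59·e^(0.119×3.8) = 2925.59·e^0.4522 = 4598.34.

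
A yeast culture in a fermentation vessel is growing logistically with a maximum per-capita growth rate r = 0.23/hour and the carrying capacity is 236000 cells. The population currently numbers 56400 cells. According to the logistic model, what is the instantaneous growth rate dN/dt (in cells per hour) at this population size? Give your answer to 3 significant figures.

9870 cells per hour

dN/dt = rN(1 − N/K) = 0.23 × 56400 × (1 − 56400/236000).
1 − 56400/236000 = 0.76102; dN/dt = 0.23 × 56400 × 0.76102 = 9871.9.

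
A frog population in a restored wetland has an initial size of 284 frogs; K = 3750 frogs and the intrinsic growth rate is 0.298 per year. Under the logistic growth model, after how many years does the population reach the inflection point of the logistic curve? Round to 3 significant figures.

Logistic growth is fastest at N = K/2 = 1875.
A = (K − N₀)/N₀ = 12.204. Set K/(1 + A·e^(−rt)) = K/2 → A·e^(−rt) = 1.
e^(−0.298t) = 1/12.204 = 0.0819388, so t = ln(12.204)/0.298 = 2.5018/0.298 = 8.3952.

8.40 years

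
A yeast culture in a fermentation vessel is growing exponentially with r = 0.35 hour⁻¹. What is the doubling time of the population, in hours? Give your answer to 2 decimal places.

1.98 hours

Doubling time t_d = ln(2)/r = 0.6931/0.35 = 1.9804.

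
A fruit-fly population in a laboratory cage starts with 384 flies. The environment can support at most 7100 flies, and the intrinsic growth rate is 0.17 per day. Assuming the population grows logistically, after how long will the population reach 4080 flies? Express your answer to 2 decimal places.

A = (K − N₀)/N₀ = (7100 − 384)/384 = 17.49.
Solve 7100/(1 + 17.49·e^(−0.17t)) = 4080: 1 + 17.49·e^(−0.17t) = 1.7402, so e^(−0.17t) = 0.0423221.
−0.17·t = ln(0.0423221) = -3.1624, so t = 3.1624/0.17 = 18.603.

18.60 days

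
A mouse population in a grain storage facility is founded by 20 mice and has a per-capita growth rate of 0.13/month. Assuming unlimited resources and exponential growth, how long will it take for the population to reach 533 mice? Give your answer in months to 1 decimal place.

Set N₀·e^(rt) = 533: e^(0.13·t) = 533/20 = 26.65.
0.13·t = ln(26.65) = 3.2828, so t = 3.2828/0.13 = 25.252.

25.3 months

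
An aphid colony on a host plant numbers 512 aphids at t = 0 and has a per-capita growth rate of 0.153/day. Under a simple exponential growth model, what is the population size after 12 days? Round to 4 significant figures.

3211 aphids

N(t) = N₀·e^(rt) = 512 × e^(0.153×12) = 512 × e^1.836.
e^1.836 ≈ 6.2714, so N ≈ 512 × 6.2714 = 3210.96.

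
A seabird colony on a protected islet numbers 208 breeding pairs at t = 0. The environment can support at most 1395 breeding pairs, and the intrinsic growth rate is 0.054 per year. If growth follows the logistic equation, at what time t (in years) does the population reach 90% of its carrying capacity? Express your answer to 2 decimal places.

A = (K − N₀)/N₀ = (1395 − 208)/208 = 5.7067.
Solve 1395/(1 + 5.7067·e^(−0.054t)) = 1255.5: 1 + 5.7067·e^(−0.054t) = 1.1111, so e^(−0.054t) = 0.0194702.
−0.054·t = ln(0.0194702) = -3.9389, so t = 3.9389/0.054 = 72.942.

72.94 years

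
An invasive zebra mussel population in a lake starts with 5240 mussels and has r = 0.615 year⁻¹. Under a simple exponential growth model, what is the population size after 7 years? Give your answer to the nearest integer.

388123 mussels

N(t) = N₀·e^(rt) = 5240 × e^(0.615×7) = 5240 × e^4.305.
e^4.305 ≈ 74.069, so N ≈ 5240 × 74.069 = 388123.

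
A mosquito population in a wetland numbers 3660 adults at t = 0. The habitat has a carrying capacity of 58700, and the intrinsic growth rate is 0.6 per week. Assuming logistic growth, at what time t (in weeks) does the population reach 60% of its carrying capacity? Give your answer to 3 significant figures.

A = (K − N₀)/N₀ = (58700 − 3660)/3660 = 15.038.
Solve 58700/(1 + 15.038·e^(−0.6t)) = 35220: 1 + 15.038·e^(−0.6t) = 1.6667, so e^(−0.6t) = 0.0443314.
−0.6·t = ln(0.0443314) = -3.1161, so t = 3.1161/0.6 = 5.1934.

5.19 weeks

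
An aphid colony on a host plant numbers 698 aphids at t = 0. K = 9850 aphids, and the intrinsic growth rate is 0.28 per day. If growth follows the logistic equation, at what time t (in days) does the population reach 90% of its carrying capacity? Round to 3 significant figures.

A = (K − N₀)/N₀ = (9850 − 698)/698 = 13.112.
Solve 9850/(1 + 13.112·e^(−0.28t)) = 8865: 1 + 13.112·e^(−0.28t) = 1.1111, so e^(−0.28t) = 0.00847416.
−0.28·t = ln(0.00847416) = -4.7707, so t = 4.7707/0.28 = 17.038.

17.0 days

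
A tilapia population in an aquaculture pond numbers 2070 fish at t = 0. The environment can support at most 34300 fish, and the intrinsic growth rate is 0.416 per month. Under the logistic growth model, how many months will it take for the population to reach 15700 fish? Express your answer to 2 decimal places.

A = (K − N₀)/N₀ = (34300 − 2070)/2070 = 15.57.
Solve 34300/(1 + 15.57·e^(−0.416t)) = 15700: 1 + 15.57·e^(−0.416t) = 2.1847, so e^(−0.416t) = 0.0760893.
−0.416·t = ln(0.0760893) = -2.5758, so t = 2.5758/0.416 = 6.1919.

6.19 months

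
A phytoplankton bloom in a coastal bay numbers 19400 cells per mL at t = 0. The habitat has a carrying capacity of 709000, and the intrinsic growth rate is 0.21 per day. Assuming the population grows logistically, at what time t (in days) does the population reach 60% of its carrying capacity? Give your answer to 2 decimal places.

18.93 days

A = (K − N₀)/N₀ = (709000 − 19400)/19400 = 35.546.
Solve 709000/(1 + 35.546·e^(−0.21t)) = 425400: 1 + 35.546·e^(−0.21t) = 1.6667, so e^(−0.21t) = 0.0187548.
−0.21·t = ln(0.0187548) = -3.9763, so t = 3.9763/0.21 = 18.935.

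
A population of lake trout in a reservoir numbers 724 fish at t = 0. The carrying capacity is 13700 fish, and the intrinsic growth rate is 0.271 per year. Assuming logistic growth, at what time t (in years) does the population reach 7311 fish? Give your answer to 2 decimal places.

A = (K − N₀)/N₀ = (13700 − 724)/724 = 17.923.
Solve 13700/(1 + 17.923·e^(−0.271t)) = 7311: 1 + 17.923·e^(−0.271t) = 1.8739, so e^(−0.271t) = 0.0487589.
−0.271·t = ln(0.0487589) = -3.0209, so t = 3.0209/0.271 = 11.147.

11.15 years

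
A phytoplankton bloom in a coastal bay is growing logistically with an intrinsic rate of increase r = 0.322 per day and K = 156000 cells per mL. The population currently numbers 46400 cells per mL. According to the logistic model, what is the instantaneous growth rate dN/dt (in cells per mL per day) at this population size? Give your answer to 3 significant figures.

dN/dt = rN(1 − N/K) = 0.322 × 46400 × (1 − 46400/156000).
1 − 46400/156000 = 0.70256; dN/dt = 0.322 × 46400 × 0.70256 = 10497.

10500 cells per mL per day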